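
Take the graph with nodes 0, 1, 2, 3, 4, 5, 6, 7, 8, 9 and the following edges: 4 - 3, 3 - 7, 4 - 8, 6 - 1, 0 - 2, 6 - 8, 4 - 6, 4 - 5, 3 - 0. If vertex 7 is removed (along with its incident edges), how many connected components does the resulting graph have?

2

With 7 gone, the remaining components are: {9}; {0, 1, 2, 3, 4, 5, 6, 8}.
That is 2 components.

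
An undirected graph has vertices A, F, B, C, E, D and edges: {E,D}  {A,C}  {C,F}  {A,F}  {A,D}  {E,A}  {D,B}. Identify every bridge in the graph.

B-D

The edges on the cycle A-C-F-A are not bridges since each lies on that cycle.
But removing D-B disconnects D from B — this is a bridge.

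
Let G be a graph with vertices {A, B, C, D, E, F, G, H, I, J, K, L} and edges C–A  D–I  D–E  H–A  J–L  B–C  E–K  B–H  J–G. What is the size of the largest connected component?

4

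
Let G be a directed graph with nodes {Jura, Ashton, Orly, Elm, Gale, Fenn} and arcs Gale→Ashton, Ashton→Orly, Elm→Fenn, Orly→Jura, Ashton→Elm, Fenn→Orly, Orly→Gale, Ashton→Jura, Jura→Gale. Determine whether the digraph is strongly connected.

From Jura we can reach every vertex (Elm, Fenn, Gale, Jura, Orly, Ashton), and every vertex can reach Jura (Elm, Fenn, Gale, Jura, Orly, Ashton). So the whole graph is one strongly connected component.

Yes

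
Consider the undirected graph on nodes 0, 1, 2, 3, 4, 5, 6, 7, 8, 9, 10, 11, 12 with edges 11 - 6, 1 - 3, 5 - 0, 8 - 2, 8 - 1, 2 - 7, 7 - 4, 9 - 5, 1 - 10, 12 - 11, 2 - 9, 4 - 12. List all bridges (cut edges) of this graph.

0-5, 1-10, 1-3, 1-8, 11-12, 11-6, 12-4, 2-7, 2-8, 2-9, 4-7, 5-9

removing 7 - 2 disconnects 7 from 2; removing 1 - 3 disconnects 1 from 3; removing 12 - 11 disconnects 12 from 11; removing 1 - 8 disconnects 1 from 8 — these are bridges.
In total 12 edges are bridges.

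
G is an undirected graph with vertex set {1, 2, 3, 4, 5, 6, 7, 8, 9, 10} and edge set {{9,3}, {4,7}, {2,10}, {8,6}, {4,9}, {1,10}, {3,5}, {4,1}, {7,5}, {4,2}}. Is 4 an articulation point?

Yes

Deleting 4 raises the number of components from 2 to 3, so 4 is a cut vertex.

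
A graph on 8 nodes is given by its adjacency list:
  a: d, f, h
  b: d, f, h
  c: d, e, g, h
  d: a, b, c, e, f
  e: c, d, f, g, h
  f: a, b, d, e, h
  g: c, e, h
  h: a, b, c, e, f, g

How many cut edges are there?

0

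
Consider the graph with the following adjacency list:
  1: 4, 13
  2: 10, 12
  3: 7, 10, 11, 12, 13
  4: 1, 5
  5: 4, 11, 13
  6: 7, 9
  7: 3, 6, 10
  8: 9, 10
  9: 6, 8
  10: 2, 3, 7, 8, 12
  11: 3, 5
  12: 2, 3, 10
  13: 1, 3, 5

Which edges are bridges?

The edges on the cycle 3-11-5-4-1-13-3 are not bridges since each lies on that cycle.
Every edge lies on some cycle, so there are no bridges.

none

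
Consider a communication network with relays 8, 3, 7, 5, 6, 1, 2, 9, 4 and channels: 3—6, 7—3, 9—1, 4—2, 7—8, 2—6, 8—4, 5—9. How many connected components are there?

2

Starting from 1 we can reach 1, 5, 9. That is one component of size 3.
Starting from 2 we can reach 2, 3, 4, 6, 7, 8. That is one component of size 6.
Total: 2 components.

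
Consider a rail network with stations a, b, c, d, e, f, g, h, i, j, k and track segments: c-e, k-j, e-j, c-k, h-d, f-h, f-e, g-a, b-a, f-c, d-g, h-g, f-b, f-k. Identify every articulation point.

f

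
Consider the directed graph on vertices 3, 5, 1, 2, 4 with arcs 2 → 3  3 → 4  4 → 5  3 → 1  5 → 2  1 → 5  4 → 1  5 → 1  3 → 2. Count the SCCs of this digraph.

1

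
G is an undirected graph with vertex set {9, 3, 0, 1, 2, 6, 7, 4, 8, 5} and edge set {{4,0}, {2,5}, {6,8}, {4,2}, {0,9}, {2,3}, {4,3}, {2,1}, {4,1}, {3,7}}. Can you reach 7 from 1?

Yes

From 1 we can reach 0, 1, 2, 3, 4, 5, 7, 9, which includes 7.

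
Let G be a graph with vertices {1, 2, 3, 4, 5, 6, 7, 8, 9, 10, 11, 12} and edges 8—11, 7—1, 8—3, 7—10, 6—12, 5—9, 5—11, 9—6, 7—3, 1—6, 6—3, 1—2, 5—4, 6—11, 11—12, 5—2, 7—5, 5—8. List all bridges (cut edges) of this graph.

10-7, 4-5

The edges on the cycle 7-5-9-6-1-7 are not bridges since each lies on that cycle.
But removing 5—4 disconnects 5 from 4; removing 10—7 disconnects 10 from 7 — these are bridges.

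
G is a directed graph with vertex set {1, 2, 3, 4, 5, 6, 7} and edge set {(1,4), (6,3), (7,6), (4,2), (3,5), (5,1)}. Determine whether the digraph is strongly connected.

There is no directed path from 2 to 6, so the graph is not strongly connected.

No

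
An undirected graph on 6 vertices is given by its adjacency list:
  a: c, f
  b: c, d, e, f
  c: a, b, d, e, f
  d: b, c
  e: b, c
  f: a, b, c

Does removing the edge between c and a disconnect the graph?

After removing c-a, the path c-f-a still connects them, so the edge is not a bridge.

No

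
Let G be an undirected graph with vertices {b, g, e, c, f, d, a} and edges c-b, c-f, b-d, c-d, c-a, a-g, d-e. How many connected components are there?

1

Starting from a we can reach a, b, c, d, e, f, g. That is one component of size 7.
Total: 1 component.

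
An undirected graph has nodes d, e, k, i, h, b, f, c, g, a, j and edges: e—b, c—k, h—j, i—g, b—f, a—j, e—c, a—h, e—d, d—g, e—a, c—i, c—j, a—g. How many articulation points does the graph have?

3

Removing b increases the component count from 1 to 2, so b is a cut vertex.
Removing c increases the component count from 1 to 2, so c is a cut vertex.
Removing e increases the component count from 1 to 2, so e is a cut vertex.
By contrast removing a leaves 1 component; it is not a cut vertex. No other vertex is a cut vertex either.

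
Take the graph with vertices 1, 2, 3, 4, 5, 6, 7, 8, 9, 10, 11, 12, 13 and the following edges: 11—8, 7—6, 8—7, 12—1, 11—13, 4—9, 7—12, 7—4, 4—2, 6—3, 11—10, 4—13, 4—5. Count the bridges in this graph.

The edges on the cycle 11-8-7-4-13-11 are not bridges since each lies on that cycle.
But removing 4—2 disconnects 4 from 2; removing 7—12 disconnects 7 from 12; removing 1—12 disconnects 1 from 12; removing 7—6 disconnects 7 from 6 — these are bridges.
In total 8 edges are bridges.

8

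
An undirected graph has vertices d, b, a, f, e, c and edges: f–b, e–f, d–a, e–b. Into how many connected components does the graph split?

c is isolated — a component by itself.
Starting from a we can reach a, d. That is one component of size 2.
Starting from b we can reach b, e, f. That is one component of size 3.
Total: 3 components.

3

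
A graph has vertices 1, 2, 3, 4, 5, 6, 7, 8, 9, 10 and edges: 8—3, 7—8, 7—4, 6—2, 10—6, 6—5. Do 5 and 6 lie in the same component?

Yes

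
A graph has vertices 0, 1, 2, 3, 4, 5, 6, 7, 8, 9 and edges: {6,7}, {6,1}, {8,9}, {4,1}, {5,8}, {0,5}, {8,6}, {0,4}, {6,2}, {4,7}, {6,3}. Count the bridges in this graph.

The edges on the cycle 0-4-1-6-8-5-0 are not bridges since each lies on that cycle.
But removing 2—6 disconnects 2 from 6; removing 6—3 disconnects 6 from 3; removing 8—9 disconnects 8 from 9 — these are bridges.
That makes 3 bridges.

3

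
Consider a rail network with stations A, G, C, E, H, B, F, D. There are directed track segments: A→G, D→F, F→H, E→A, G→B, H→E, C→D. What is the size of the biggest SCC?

{G} is an SCC by itself.
{E} is an SCC by itself.
{C} is an SCC by itself.
{D} is an SCC by itself.
{H} is an SCC by itself.
(and 3 more singleton SCCs)
The largest has 1 vertex.

1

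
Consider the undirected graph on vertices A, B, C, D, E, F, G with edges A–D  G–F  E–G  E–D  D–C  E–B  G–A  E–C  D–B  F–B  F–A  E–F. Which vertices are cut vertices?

none

Removing D, for instance, still leaves 1 component. No single vertex removal increases the component count — the graph has no articulation points.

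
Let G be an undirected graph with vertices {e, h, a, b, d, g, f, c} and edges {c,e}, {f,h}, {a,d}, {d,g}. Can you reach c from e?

Yes

From e we can reach c, e, which includes c.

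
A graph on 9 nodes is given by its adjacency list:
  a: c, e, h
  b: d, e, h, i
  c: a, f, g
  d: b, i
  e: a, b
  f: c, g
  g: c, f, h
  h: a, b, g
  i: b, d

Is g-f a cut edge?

No

After removing g-f, the path g-c-f still connects them, so the edge is not a bridge.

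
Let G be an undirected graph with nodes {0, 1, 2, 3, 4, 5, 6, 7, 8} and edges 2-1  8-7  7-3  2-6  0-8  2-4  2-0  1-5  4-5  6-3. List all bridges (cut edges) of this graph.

The edges on the cycle 2-1-5-4-2 are not bridges since each lies on that cycle.
Every edge lies on some cycle, so there are no bridges.

none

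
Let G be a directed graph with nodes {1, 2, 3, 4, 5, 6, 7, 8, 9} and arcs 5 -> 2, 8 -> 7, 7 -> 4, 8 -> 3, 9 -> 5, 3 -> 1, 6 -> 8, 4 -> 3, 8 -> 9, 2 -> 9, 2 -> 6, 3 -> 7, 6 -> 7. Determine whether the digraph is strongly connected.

There is no directed path from 4 to 9, so the graph is not strongly connected.

No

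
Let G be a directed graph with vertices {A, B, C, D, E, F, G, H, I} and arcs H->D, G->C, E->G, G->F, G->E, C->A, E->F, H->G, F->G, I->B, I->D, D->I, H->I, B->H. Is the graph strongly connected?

No

There is no directed path from C to E, so the graph is not strongly connected.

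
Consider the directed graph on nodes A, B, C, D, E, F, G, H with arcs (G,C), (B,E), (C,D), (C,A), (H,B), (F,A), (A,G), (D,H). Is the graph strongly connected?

There is no directed path from G to F, so the graph is not strongly connected.

No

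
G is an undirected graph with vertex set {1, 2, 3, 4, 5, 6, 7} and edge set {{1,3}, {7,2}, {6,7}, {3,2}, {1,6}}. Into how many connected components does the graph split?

5 is isolated — a component by itself.
4 is isolated — a component by itself.
Starting from 1 we can reach 1, 2, 3, 6, 7. That is one component of size 5.
Total: 3 components.

3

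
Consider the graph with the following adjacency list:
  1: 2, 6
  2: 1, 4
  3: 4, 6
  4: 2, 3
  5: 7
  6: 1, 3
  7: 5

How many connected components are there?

2

Starting from 5 we can reach 5, 7. That is one component of size 2.
Starting from 1 we can reach 1, 2, 3, 4, 6. That is one component of size 5.
Total: 2 components.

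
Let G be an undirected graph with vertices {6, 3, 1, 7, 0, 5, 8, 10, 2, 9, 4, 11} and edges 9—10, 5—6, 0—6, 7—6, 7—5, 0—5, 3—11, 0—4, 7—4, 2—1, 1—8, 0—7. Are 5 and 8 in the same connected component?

No

The component containing 5 is {0, 4, 5, 6, 7}, and 8 is not in it.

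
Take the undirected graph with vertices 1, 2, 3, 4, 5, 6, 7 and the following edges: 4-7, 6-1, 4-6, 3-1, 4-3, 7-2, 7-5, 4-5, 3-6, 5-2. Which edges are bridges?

none

The edges on the cycle 4-3-1-6-4 are not bridges since each lies on that cycle.
Every edge lies on some cycle, so there are no bridges.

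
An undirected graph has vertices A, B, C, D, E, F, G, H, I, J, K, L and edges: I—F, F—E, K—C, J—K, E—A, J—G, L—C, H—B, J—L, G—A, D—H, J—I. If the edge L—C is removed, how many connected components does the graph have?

L and C are still connected via L-J-K-C, so the component count stays at 2.

2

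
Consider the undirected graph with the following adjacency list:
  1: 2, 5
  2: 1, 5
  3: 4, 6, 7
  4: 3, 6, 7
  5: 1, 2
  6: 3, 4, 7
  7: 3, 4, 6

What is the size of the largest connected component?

Starting from 1 we can reach 1, 2, 5. That is one component of size 3.
Starting from 3 we can reach 3, 4, 6, 7. That is one component of size 4.
The largest has 4 vertices.

4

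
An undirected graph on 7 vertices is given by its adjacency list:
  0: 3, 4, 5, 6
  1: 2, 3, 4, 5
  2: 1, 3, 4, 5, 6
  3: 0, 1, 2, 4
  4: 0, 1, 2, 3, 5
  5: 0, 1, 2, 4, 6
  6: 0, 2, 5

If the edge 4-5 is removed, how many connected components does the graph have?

4 and 5 are still connected via 4-1-5, so the component count stays at 1.

1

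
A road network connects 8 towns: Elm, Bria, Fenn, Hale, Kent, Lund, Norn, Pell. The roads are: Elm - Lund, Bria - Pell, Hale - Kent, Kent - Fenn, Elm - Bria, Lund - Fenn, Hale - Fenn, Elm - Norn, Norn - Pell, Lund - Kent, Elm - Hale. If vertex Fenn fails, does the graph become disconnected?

Deleting Fenn leaves 1 component (was 1) (its neighbors Hale, Kent, Lund remain connected to each other), so Fenn is not a cut vertex.

No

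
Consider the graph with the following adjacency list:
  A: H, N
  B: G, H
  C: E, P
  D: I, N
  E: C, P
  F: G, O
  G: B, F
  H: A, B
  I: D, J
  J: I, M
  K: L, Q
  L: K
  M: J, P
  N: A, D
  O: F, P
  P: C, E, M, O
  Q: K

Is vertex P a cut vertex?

Yes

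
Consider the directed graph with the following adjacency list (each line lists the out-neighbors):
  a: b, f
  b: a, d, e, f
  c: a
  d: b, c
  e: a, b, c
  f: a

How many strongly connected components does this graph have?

{a, b, c, d, e, f} are all mutually reachable — one SCC of size 6.
That gives 1 strongly connected component.

1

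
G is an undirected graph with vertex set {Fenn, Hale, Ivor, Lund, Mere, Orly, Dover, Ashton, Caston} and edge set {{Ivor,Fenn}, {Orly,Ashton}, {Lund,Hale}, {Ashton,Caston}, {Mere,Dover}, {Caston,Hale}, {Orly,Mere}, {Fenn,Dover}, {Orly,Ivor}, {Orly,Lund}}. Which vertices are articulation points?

Orly

Removing Orly increases the component count from 1 to 2, so Orly is a cut vertex.
By contrast removing Hale leaves 1 component; it is not a cut vertex. No other vertex is a cut vertex either.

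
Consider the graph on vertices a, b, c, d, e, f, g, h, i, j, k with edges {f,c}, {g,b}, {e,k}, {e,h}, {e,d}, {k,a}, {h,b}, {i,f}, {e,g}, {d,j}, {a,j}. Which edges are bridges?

The edges on the cycle e-k-a-j-d-e are not bridges since each lies on that cycle.
But removing i - f disconnects i from f; removing f - c disconnects f from c — these are bridges.

c-f, f-i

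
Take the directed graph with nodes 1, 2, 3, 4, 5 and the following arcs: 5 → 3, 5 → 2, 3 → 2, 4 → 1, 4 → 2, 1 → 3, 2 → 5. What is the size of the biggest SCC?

3

{2, 3, 5} are all mutually reachable — one SCC of size 3.
{4} is an SCC by itself.
{1} is an SCC by itself.
The largest has 3 vertices.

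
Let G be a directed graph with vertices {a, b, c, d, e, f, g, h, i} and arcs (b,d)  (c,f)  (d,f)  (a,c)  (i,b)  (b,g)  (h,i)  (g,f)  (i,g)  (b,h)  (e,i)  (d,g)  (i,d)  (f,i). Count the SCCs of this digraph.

4

{b, d, f, g, h, i} are all mutually reachable — one SCC of size 6.
{a} is an SCC by itself.
{c} is an SCC by itself.
{e} is an SCC by itself.
That gives 4 strongly connected components.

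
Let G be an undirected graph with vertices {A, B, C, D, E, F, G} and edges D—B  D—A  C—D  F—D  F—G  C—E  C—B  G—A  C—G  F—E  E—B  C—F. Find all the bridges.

none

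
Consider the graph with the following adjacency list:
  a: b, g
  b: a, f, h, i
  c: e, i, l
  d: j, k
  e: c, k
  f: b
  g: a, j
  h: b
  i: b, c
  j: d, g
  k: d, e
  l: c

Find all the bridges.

b-f, b-h, c-l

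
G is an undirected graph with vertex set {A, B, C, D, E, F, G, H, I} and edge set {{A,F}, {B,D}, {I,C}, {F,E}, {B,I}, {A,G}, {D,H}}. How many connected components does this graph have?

Starting from A we can reach A, E, F, G. That is one component of size 4.
Starting from B we can reach B, C, D, H, I. That is one component of size 5.
Total: 2 components.

2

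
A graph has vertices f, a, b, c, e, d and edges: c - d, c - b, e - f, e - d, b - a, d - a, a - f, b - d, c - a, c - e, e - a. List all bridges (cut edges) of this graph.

The edges on the cycle c-b-d-c are not bridges since each lies on that cycle.
Every edge lies on some cycle, so there are no bridges.

none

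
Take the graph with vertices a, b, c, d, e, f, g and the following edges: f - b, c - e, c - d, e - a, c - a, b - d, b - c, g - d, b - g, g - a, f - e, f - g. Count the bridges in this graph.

0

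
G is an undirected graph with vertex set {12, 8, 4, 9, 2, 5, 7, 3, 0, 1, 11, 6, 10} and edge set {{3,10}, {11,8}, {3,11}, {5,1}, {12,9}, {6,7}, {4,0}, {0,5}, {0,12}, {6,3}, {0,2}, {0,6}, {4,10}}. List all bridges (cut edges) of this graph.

The edges on the cycle 4-0-6-3-10-4 are not bridges since each lies on that cycle.
But removing 0 - 2 disconnects 0 from 2; removing 6 - 7 disconnects 6 from 7; removing 3 - 11 disconnects 3 from 11; removing 9 - 12 disconnects 9 from 12 — these are bridges.
In total 8 edges are bridges.

0-12, 0-2, 0-5, 1-5, 11-3, 11-8, 12-9, 6-7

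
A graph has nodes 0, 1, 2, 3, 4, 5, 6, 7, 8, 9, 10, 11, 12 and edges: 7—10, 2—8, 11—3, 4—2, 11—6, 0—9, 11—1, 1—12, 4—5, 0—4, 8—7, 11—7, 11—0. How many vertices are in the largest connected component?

Starting from 0 we can reach 0, 1, 2, 3, 4, 5, 6, 7, 8, 9, 10, 11, 12. That is one component of size 13.
The largest has 13 vertices.

13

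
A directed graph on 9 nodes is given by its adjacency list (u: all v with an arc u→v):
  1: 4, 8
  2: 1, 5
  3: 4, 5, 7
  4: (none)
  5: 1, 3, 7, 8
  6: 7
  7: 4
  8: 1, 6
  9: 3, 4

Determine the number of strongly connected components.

{3, 5} are all mutually reachable — one SCC of size 2.
{1, 8} are all mutually reachable — one SCC of size 2.
{4} is an SCC by itself.
{6} is an SCC by itself.
{2} is an SCC by itself.
(and 2 more singleton SCCs)
That gives 7 strongly connected components.

7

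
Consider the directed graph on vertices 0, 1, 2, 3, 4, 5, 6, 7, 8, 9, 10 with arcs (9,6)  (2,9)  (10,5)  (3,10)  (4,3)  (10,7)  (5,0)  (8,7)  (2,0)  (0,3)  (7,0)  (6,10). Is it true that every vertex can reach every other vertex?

There is no directed path from 3 to 4, so the graph is not strongly connected.

No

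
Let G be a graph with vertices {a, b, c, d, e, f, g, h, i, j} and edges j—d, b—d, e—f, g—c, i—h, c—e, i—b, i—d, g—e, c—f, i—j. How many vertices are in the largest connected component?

5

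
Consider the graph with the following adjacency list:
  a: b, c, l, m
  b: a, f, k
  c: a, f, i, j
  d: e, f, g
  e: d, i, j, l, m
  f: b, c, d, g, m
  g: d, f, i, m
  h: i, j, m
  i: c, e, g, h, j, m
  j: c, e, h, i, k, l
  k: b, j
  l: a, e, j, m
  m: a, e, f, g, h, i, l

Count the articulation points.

Removing c, for instance, still leaves 1 component. No single vertex removal increases the component count — the graph has no articulation points.

0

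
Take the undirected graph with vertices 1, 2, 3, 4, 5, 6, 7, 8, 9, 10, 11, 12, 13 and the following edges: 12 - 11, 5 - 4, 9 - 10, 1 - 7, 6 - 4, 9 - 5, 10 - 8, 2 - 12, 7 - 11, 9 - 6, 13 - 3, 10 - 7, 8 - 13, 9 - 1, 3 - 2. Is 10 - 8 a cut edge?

No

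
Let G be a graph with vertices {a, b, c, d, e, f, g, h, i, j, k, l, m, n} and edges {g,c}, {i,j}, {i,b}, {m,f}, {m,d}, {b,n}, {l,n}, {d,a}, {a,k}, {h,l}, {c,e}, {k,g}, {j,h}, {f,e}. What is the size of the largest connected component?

8

Starting from b we can reach b, h, i, j, l, n. That is one component of size 6.
Starting from a we can reach a, c, d, e, f, g, k, m. That is one component of size 8.
The largest has 8 vertices.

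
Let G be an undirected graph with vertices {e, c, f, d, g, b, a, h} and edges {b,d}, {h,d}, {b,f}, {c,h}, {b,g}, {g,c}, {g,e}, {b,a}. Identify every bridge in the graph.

The edges on the cycle b-g-c-h-d-b are not bridges since each lies on that cycle.
But removing f - b disconnects f from b; removing g - e disconnects g from e; removing b - a disconnects b from a — these are bridges.

a-b, b-f, e-g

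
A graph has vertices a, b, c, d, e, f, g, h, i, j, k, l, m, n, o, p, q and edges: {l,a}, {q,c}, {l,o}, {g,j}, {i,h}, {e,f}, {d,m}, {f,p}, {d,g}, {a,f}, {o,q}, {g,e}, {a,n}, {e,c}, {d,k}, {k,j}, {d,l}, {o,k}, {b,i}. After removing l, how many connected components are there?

2

With l gone, the remaining components are: {b, h, i}; {a, c, d, e, f, g, j, k, m, n, o, p, q}.
That is 2 components.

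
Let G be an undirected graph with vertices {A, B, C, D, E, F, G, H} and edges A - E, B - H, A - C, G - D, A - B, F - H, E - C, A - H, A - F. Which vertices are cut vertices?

Removing A increases the component count from 2 to 3, so A is a cut vertex.
By contrast removing C leaves 2 components; it is not a cut vertex. No other vertex is a cut vertex either.

A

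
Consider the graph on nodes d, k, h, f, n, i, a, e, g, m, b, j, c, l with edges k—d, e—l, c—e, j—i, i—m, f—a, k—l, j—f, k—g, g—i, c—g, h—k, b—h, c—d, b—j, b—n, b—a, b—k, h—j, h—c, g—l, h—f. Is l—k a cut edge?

After removing l—k, the path l-g-k still connects them, so the edge is not a bridge.

No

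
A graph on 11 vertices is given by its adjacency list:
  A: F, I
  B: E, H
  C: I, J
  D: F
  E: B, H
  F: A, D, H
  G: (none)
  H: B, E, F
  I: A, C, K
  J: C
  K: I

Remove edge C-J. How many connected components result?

3

Before removal there are 2 components.
C-J is a bridge — removing it separates C's side from J's side.
After removal: 3 components.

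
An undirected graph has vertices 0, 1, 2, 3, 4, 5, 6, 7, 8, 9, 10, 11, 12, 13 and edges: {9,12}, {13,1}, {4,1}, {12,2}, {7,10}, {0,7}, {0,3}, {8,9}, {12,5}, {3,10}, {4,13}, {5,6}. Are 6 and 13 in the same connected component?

The component containing 6 is {2, 5, 6, 8, 9, 12}, and 13 is not in it.

No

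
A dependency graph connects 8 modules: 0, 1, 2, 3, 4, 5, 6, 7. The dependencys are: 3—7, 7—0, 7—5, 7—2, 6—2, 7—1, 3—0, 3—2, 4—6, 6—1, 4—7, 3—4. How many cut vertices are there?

Removing 7 increases the component count from 1 to 2, so 7 is a cut vertex.
By contrast removing 3 leaves 1 component; it is not a cut vertex. No other vertex is a cut vertex either.

1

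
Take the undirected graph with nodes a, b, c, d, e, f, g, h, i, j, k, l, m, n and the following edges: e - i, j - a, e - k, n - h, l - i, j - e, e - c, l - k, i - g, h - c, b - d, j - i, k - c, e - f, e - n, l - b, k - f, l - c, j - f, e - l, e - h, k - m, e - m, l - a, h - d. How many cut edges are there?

The edges on the cycle e-l-k-m-e are not bridges since each lies on that cycle.
But removing g - i disconnects g from i — this is a bridge.

1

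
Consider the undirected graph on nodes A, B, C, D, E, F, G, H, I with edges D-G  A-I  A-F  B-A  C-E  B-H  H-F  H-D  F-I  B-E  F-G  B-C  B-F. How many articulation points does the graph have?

1

Removing B increases the component count from 1 to 2, so B is a cut vertex.
By contrast removing I leaves 1 component; it is not a cut vertex. No other vertex is a cut vertex either.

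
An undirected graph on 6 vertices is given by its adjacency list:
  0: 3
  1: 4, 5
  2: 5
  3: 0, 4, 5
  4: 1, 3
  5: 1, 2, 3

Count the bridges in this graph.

2

The edges on the cycle 4-3-5-1-4 are not bridges since each lies on that cycle.
But removing 3-0 disconnects 3 from 0; removing 5-2 disconnects 5 from 2 — these are bridges.
That makes 2 bridges.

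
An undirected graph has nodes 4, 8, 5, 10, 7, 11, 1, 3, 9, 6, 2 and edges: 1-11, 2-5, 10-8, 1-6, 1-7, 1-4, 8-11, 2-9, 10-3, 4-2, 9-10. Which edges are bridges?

The edges on the cycle 1-4-2-9-10-8-11-1 are not bridges since each lies on that cycle.
But removing 3-10 disconnects 3 from 10; removing 2-5 disconnects 2 from 5; removing 1-6 disconnects 1 from 6; removing 1-7 disconnects 1 from 7 — these are bridges.

1-6, 1-7, 10-3, 2-5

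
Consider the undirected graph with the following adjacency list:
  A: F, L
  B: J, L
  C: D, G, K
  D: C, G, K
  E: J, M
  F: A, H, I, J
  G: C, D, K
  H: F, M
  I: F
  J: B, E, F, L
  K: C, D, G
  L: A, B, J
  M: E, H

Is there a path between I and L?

Yes

From I we can reach A, B, E, F, H, I, J, L, M, which includes L.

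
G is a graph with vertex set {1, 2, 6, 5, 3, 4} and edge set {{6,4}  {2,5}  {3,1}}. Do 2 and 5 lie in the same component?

Yes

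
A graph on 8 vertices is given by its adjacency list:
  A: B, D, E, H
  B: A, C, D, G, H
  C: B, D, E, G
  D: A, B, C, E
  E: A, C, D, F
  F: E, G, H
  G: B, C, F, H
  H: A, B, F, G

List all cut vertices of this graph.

Removing C, for instance, still leaves 1 component. No single vertex removal increases the component count — the graph has no articulation points.

none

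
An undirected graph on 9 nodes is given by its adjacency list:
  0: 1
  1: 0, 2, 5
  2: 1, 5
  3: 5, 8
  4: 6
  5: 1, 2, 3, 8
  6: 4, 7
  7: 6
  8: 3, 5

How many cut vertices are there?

Removing 1 increases the component count from 2 to 3, so 1 is a cut vertex.
Removing 5 increases the component count from 2 to 3, so 5 is a cut vertex.
Removing 6 increases the component count from 2 to 3, so 6 is a cut vertex.
By contrast removing 4 leaves 2 components; it is not a cut vertex. No other vertex is a cut vertex either.

3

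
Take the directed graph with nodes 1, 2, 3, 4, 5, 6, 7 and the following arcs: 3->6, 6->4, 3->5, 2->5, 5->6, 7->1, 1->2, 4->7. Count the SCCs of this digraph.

{1, 2, 4, 5, 6, 7} are all mutually reachable — one SCC of size 6.
{3} is an SCC by itself.
That gives 2 strongly connected components.

2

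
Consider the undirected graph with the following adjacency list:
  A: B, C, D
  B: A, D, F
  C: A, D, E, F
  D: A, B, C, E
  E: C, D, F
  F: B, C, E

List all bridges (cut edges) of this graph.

The edges on the cycle C-D-E-C are not bridges since each lies on that cycle.
Every edge lies on some cycle, so there are no bridges.

none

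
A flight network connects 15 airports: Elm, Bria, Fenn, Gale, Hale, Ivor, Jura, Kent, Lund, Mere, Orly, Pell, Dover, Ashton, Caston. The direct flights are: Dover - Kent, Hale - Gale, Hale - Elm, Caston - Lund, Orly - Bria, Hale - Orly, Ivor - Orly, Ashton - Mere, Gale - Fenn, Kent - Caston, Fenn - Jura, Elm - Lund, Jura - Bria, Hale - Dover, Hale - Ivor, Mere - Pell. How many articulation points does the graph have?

Removing Hale increases the component count from 2 to 3, so Hale is a cut vertex.
Removing Mere increases the component count from 2 to 3, so Mere is a cut vertex.
By contrast removing Fenn leaves 2 components; it is not a cut vertex. No other vertex is a cut vertex either.

2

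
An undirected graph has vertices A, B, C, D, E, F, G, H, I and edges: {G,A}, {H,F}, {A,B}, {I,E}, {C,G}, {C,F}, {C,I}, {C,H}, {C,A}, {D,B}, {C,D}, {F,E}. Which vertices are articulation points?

Removing C increases the component count from 1 to 2, so C is a cut vertex.
By contrast removing I leaves 1 component; it is not a cut vertex. No other vertex is a cut vertex either.

C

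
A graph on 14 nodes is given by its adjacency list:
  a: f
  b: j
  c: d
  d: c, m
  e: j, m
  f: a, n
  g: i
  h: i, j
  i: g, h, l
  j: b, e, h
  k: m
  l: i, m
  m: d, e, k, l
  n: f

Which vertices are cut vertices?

d, f, i, j, m

Removing d increases the component count from 2 to 3, so d is a cut vertex.
Removing f increases the component count from 2 to 3, so f is a cut vertex.
Removing i increases the component count from 2 to 3, so i is a cut vertex.
Likewise j, m are cut vertices.
By contrast removing b leaves 2 components; it is not a cut vertex. No other vertex is a cut vertex either.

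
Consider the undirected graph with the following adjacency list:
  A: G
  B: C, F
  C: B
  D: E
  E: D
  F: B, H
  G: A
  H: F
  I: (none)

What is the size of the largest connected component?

I is isolated — a component by itself.
Starting from A we can reach A, G. That is one component of size 2.
Starting from D we can reach D, E. That is one component of size 2.
Starting from B we can reach B, C, F, H. That is one component of size 4.
The largest has 4 vertices.

4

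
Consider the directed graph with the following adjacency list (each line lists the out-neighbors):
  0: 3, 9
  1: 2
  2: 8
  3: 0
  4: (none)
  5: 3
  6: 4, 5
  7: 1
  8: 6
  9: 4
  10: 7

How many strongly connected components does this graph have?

10

{0, 3} are all mutually reachable — one SCC of size 2.
{8} is an SCC by itself.
{7} is an SCC by itself.
{5} is an SCC by itself.
{6} is an SCC by itself.
(and 5 more singleton SCCs)
That gives 10 strongly connected components.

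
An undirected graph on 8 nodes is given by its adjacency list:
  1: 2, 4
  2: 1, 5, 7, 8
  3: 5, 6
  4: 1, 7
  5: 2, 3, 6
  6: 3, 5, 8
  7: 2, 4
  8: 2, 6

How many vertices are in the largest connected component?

8

Starting from 1 we can reach 1, 2, 3, 4, 5, 6, 7, 8. That is one component of size 8.
The largest has 8 vertices.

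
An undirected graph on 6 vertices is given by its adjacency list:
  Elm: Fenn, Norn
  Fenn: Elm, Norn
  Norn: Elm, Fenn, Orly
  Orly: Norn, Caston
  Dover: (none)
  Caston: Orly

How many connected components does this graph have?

Dover is isolated — a component by itself.
Starting from Elm we can reach Elm, Fenn, Norn, Orly, Caston. That is one component of size 5.
Total: 2 components.

2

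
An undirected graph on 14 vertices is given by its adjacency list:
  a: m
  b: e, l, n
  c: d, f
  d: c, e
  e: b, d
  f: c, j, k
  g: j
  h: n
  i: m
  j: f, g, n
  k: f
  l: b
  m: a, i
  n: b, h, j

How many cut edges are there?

6

The edges on the cycle f-j-n-b-e-d-c-f are not bridges since each lies on that cycle.
But removing n-h disconnects n from h; removing l-b disconnects l from b; removing a-m disconnects a from m; removing g-j disconnects g from j — these are bridges.
In total 6 edges are bridges.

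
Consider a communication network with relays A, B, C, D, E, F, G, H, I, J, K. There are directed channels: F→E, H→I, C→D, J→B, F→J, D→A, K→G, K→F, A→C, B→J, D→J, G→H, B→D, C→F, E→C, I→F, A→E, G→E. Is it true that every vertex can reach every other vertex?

There is no directed path from A to K, so the graph is not strongly connected.

No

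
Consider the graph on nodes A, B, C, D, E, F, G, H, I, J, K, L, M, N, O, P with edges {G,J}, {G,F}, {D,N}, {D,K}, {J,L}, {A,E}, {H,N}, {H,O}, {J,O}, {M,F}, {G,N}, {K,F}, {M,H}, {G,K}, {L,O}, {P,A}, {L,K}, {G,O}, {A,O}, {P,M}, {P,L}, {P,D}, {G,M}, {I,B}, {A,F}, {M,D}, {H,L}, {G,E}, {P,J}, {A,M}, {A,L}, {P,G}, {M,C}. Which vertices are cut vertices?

M

Removing M increases the component count from 2 to 3, so M is a cut vertex.
By contrast removing K leaves 2 components; it is not a cut vertex. No other vertex is a cut vertex either.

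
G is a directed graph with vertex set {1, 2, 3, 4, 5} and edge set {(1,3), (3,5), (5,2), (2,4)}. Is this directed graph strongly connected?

There is no directed path from 3 to 1, so the graph is not strongly connected.

No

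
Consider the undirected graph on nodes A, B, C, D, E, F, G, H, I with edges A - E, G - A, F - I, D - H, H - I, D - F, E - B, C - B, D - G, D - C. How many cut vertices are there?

1

Removing D increases the component count from 1 to 2, so D is a cut vertex.
By contrast removing B leaves 1 component; it is not a cut vertex. No other vertex is a cut vertex either.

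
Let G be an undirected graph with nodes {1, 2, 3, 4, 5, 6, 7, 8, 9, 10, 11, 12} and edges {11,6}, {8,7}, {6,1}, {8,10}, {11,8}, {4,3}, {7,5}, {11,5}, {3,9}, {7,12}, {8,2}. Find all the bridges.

1-6, 10-8, 11-6, 12-7, 2-8, 3-4, 3-9

The edges on the cycle 11-8-7-5-11 are not bridges since each lies on that cycle.
But removing 8—2 disconnects 8 from 2; removing 4—3 disconnects 4 from 3; removing 7—12 disconnects 7 from 12; removing 11—6 disconnects 11 from 6 — these are bridges.
In total 7 edges are bridges.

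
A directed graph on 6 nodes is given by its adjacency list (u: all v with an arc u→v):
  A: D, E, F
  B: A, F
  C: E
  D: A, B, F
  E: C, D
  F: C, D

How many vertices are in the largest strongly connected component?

6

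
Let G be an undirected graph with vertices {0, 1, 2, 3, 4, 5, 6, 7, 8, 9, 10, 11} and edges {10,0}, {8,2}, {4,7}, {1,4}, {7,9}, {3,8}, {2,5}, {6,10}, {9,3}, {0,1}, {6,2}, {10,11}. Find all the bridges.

10-11, 2-5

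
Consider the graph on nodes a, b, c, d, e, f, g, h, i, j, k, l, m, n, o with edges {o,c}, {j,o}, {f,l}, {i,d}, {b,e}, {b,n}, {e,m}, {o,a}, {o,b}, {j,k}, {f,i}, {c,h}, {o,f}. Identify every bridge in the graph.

removing e-m disconnects e from m; removing h-c disconnects h from c; removing i-d disconnects i from d; removing f-o disconnects f from o — these are bridges.
In total 13 edges are bridges.

a-o, b-e, b-n, b-o, c-h, c-o, d-i, e-m, f-i, f-l, f-o, j-k, j-o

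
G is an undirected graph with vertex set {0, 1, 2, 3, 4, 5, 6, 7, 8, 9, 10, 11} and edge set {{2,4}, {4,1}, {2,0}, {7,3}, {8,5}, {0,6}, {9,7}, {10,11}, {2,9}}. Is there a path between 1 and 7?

From 1 we can reach 0, 1, 2, 3, 4, 6, 7, 9, which includes 7.

Yes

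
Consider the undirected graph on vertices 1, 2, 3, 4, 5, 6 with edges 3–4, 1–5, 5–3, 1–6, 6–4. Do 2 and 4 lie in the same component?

No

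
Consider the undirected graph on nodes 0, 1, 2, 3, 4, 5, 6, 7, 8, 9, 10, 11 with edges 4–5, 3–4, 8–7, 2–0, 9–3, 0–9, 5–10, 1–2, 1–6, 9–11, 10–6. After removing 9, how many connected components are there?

With 9 gone, the remaining components are: {11}; {7, 8}; {0, 1, 2, 3, 4, 5, 6, 10}.
That is 3 components.

3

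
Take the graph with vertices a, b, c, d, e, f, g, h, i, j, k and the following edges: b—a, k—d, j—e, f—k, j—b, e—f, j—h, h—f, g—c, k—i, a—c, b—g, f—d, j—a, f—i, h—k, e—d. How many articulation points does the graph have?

1

Removing j increases the component count from 1 to 2, so j is a cut vertex.
By contrast removing g leaves 1 component; it is not a cut vertex. No other vertex is a cut vertex either.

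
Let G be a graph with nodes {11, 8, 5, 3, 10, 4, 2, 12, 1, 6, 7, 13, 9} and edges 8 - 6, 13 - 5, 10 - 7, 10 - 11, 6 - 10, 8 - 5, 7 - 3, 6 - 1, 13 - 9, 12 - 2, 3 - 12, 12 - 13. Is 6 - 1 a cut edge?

Yes

Removing 6 - 1 leaves no path between 6 and 1: the component count goes from 2 to 3. So it is a bridge.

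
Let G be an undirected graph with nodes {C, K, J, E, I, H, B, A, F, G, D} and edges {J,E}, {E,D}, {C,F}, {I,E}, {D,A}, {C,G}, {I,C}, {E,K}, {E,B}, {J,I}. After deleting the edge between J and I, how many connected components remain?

2

J and I are still connected via J-E-I, so the component count stays at 2.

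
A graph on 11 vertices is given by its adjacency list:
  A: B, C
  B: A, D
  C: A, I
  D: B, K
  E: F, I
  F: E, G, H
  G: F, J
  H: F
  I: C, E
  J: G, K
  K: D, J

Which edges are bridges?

F-H

The edges on the cycle C-A-B-D-K-J-G-F-E-I-C are not bridges since each lies on that cycle.
But removing H-F disconnects H from F — this is a bridge.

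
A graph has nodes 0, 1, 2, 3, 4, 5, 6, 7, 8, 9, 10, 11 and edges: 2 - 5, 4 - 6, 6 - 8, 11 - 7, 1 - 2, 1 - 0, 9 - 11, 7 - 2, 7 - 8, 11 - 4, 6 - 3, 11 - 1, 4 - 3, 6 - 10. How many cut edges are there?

4

The edges on the cycle 11-1-2-7-11 are not bridges since each lies on that cycle.
But removing 0 - 1 disconnects 0 from 1; removing 5 - 2 disconnects 5 from 2; removing 11 - 9 disconnects 11 from 9; removing 6 - 10 disconnects 6 from 10 — these are bridges.
That makes 4 bridges.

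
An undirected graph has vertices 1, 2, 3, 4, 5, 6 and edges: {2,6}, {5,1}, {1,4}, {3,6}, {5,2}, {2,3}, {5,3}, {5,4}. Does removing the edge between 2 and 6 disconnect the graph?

After removing 2–6, the path 2-3-6 still connects them, so the edge is not a bridge.

No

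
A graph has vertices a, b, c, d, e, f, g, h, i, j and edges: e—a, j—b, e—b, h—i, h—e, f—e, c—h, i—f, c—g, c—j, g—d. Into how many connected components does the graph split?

1

Starting from a we can reach a, b, c, d, e, f, g, h, i, j. That is one component of size 10.
Total: 1 component.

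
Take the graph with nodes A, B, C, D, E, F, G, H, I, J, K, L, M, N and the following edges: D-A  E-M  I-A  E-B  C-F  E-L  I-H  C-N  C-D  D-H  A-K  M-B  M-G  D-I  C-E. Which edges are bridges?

A-K, C-D, C-E, C-F, C-N, E-L, G-M

The edges on the cycle E-M-B-E are not bridges since each lies on that cycle.
But removing G-M disconnects G from M; removing C-F disconnects C from F; removing C-D disconnects C from D; removing C-E disconnects C from E — these are bridges.
In total 7 edges are bridges.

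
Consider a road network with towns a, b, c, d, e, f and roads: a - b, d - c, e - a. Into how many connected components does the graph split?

3

f is isolated — a component by itself.
Starting from c we can reach c, d. That is one component of size 2.
Starting from a we can reach a, b, e. That is one component of size 3.
Total: 3 components.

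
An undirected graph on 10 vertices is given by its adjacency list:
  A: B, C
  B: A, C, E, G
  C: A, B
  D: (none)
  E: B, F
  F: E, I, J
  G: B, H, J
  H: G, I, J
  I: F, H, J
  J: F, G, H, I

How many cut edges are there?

0

The edges on the cycle B-A-C-B are not bridges since each lies on that cycle.
Every edge lies on some cycle, so there are no bridges.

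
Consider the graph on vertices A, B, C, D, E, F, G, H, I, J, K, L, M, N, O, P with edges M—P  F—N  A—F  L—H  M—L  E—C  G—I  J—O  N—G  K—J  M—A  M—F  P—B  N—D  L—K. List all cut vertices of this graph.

Removing F increases the component count from 2 to 3, so F is a cut vertex.
Removing G increases the component count from 2 to 3, so G is a cut vertex.
Removing J increases the component count from 2 to 3, so J is a cut vertex.
Likewise K, L, M, N, P are cut vertices.
By contrast removing C leaves 2 components; it is not a cut vertex. No other vertex is a cut vertex either.

F, G, J, K, L, M, N, P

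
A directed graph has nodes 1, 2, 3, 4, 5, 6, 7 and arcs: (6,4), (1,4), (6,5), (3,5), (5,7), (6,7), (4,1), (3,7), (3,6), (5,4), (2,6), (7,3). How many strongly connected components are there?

3

{3, 5, 6, 7} are all mutually reachable — one SCC of size 4.
{1, 4} are all mutually reachable — one SCC of size 2.
{2} is an SCC by itself.
That gives 3 strongly connected components.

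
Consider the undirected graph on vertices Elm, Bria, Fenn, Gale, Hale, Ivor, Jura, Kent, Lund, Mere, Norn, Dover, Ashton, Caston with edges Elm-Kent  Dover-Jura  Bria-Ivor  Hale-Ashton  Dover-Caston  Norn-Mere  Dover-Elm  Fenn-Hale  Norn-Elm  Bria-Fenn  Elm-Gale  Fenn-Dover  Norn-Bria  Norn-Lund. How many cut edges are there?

9

The edges on the cycle Norn-Bria-Fenn-Dover-Elm-Norn are not bridges since each lies on that cycle.
But removing Gale-Elm disconnects Gale from Elm; removing Norn-Mere disconnects Norn from Mere; removing Ashton-Hale disconnects Ashton from Hale; removing Caston-Dover disconnects Caston from Dover — these are bridges.
In total 9 edges are bridges.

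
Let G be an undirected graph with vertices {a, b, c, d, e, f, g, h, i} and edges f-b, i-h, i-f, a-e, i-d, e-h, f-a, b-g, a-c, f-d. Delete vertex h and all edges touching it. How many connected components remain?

1

With h gone, the remaining components are: {a, b, c, d, e, f, g, i}.
That is 1 component.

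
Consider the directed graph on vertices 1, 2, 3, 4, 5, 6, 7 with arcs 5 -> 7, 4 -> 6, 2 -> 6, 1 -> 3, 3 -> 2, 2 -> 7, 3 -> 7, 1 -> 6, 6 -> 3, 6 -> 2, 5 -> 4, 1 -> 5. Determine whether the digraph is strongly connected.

No

There is no directed path from 4 to 1, so the graph is not strongly connected.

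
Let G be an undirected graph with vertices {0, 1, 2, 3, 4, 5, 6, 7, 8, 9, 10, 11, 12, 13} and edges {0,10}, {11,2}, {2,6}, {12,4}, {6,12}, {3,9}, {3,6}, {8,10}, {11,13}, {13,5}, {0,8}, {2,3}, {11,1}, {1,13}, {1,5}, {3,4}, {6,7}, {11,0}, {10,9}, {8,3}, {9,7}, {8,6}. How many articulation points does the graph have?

1

Removing 11 increases the component count from 1 to 2, so 11 is a cut vertex.
By contrast removing 4 leaves 1 component; it is not a cut vertex. No other vertex is a cut vertex either.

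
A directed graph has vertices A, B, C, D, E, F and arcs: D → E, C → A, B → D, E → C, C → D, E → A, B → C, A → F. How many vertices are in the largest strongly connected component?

3

{C, D, E} are all mutually reachable — one SCC of size 3.
{A} is an SCC by itself.
{B} is an SCC by itself.
{F} is an SCC by itself.
The largest has 3 vertices.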